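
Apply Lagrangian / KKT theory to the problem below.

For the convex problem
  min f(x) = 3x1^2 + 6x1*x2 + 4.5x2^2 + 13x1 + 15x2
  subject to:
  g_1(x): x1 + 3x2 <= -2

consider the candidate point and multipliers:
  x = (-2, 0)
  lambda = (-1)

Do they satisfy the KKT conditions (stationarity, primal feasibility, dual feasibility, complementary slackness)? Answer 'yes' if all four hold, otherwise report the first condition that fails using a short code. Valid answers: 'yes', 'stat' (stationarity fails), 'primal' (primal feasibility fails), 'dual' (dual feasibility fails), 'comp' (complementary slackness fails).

Gradient of f: grad f(x) = Q x + c = (1, 3)
Constraint values g_i(x) = a_i^T x - b_i:
  g_1((-2, 0)) = 0
Stationarity residual: grad f(x) + sum_i lambda_i a_i = (0, 0)
  -> stationarity OK
Primal feasibility (all g_i <= 0): OK
Dual feasibility (all lambda_i >= 0): FAILS
Complementary slackness (lambda_i * g_i(x) = 0 for all i): OK

Verdict: the first failing condition is dual_feasibility -> dual.

dual


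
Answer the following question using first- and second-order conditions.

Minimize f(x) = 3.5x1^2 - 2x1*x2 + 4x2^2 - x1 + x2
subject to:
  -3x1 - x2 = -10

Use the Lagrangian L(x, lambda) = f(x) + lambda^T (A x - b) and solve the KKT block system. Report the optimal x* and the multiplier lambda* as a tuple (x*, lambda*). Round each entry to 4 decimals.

Form the Lagrangian:
  L(x, lambda) = (1/2) x^T Q x + c^T x + lambda^T (A x - b)
Stationarity (grad_x L = 0): Q x + c + A^T lambda = 0.
Primal feasibility: A x = b.

This gives the KKT block system:
  [ Q   A^T ] [ x     ]   [-c ]
  [ A    0  ] [ lambda ] = [ b ]

Solving the linear system:
  x*      = (2.9011, 1.2967)
  lambda* = (5.5714)
  f(x*)   = 27.0549

x* = (2.9011, 1.2967), lambda* = (5.5714)


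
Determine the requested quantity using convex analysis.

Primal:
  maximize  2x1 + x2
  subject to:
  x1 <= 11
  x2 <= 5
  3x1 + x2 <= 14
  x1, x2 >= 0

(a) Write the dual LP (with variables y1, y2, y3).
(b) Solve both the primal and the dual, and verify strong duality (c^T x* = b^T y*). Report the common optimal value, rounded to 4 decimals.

The standard primal-dual pair for 'max c^T x s.t. A x <= b, x >= 0' is:
  Dual:  min b^T y  s.t.  A^T y >= c,  y >= 0.

So the dual LP is:
  minimize  11y1 + 5y2 + 14y3
  subject to:
    y1 + 3y3 >= 2
    y2 + y3 >= 1
    y1, y2, y3 >= 0

Solving the primal: x* = (3, 5).
  primal value c^T x* = 11.
Solving the dual: y* = (0, 0.3333, 0.6667).
  dual value b^T y* = 11.
Strong duality: c^T x* = b^T y*. Confirmed.

11


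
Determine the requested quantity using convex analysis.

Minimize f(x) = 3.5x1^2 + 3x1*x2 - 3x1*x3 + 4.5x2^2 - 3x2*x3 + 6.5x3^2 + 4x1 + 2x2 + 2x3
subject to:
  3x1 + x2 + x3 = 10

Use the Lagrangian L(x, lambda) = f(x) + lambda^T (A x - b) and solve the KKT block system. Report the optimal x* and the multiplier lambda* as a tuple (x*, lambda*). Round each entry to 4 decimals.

Form the Lagrangian:
  L(x, lambda) = (1/2) x^T Q x + c^T x + lambda^T (A x - b)
Stationarity (grad_x L = 0): Q x + c + A^T lambda = 0.
Primal feasibility: A x = b.

This gives the KKT block system:
  [ Q   A^T ] [ x     ]   [-c ]
  [ A    0  ] [ lambda ] = [ b ]

Solving the linear system:
  x*      = (2.9962, -0.0642, 1.0755)
  lambda* = (-7.1849)
  f(x*)   = 42.9283

x* = (2.9962, -0.0642, 1.0755), lambda* = (-7.1849)


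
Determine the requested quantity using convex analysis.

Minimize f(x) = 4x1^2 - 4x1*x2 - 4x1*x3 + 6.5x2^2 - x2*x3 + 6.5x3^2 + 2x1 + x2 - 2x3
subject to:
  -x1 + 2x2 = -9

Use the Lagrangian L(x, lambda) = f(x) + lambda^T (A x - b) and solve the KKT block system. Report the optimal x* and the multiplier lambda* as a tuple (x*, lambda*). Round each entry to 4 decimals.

Form the Lagrangian:
  L(x, lambda) = (1/2) x^T Q x + c^T x + lambda^T (A x - b)
Stationarity (grad_x L = 0): Q x + c + A^T lambda = 0.
Primal feasibility: A x = b.

This gives the KKT block system:
  [ Q   A^T ] [ x     ]   [-c ]
  [ A    0  ] [ lambda ] = [ b ]

Solving the linear system:
  x*      = (1.3851, -3.8074, 0.2872)
  lambda* = (27.1622)
  f(x*)   = 121.424

x* = (1.3851, -3.8074, 0.2872), lambda* = (27.1622)


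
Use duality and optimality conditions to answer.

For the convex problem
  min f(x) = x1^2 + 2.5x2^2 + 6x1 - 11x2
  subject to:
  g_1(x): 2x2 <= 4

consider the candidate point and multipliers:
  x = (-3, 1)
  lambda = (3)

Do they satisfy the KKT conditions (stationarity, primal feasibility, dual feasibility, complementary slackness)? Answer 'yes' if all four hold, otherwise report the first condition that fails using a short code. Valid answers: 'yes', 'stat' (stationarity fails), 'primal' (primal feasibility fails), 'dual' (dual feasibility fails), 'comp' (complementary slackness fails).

Gradient of f: grad f(x) = Q x + c = (0, -6)
Constraint values g_i(x) = a_i^T x - b_i:
  g_1((-3, 1)) = -2
Stationarity residual: grad f(x) + sum_i lambda_i a_i = (0, 0)
  -> stationarity OK
Primal feasibility (all g_i <= 0): OK
Dual feasibility (all lambda_i >= 0): OK
Complementary slackness (lambda_i * g_i(x) = 0 for all i): FAILS

Verdict: the first failing condition is complementary_slackness -> comp.

comp


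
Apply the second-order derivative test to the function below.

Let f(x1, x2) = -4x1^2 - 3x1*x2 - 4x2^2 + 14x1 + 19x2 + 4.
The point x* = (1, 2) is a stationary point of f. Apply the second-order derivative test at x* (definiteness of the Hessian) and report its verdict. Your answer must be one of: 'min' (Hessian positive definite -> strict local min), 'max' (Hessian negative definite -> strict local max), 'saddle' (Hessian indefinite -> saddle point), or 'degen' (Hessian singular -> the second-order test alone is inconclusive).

Compute the Hessian H = grad^2 f:
  H = [[-8, -3], [-3, -8]]
Verify stationarity: grad f(x*) = H x* + g = (0, 0).
Eigenvalues of H: -11, -5.
Both eigenvalues < 0, so H is negative definite -> x* is a strict local max.

max


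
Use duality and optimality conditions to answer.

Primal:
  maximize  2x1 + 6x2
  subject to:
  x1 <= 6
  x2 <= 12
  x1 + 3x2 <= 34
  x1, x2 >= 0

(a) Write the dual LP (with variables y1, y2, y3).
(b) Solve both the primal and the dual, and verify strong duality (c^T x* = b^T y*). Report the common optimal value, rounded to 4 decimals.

The standard primal-dual pair for 'max c^T x s.t. A x <= b, x >= 0' is:
  Dual:  min b^T y  s.t.  A^T y >= c,  y >= 0.

So the dual LP is:
  minimize  6y1 + 12y2 + 34y3
  subject to:
    y1 + y3 >= 2
    y2 + 3y3 >= 6
    y1, y2, y3 >= 0

Solving the primal: x* = (0, 11.3333).
  primal value c^T x* = 68.
Solving the dual: y* = (0, 0, 2).
  dual value b^T y* = 68.
Strong duality: c^T x* = b^T y*. Confirmed.

68


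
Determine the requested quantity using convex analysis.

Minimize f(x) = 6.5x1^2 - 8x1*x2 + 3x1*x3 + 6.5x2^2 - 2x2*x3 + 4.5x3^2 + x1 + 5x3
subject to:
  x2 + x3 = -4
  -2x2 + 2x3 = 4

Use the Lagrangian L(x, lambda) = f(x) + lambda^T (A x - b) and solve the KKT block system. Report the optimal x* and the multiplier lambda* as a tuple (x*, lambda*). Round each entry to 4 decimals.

Form the Lagrangian:
  L(x, lambda) = (1/2) x^T Q x + c^T x + lambda^T (A x - b)
Stationarity (grad_x L = 0): Q x + c + A^T lambda = 0.
Primal feasibility: A x = b.

This gives the KKT block system:
  [ Q   A^T ] [ x     ]   [-c ]
  [ A    0  ] [ lambda ] = [ b ]

Solving the linear system:
  x*      = (-1.6923, -3, -1)
  lambda* = (13.2692, -5.0962)
  f(x*)   = 33.3846

x* = (-1.6923, -3, -1), lambda* = (13.2692, -5.0962)


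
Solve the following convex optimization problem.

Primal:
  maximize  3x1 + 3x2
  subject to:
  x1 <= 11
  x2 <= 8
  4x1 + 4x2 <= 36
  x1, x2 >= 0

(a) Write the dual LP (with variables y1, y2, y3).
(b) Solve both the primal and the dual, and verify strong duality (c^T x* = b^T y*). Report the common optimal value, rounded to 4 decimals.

The standard primal-dual pair for 'max c^T x s.t. A x <= b, x >= 0' is:
  Dual:  min b^T y  s.t.  A^T y >= c,  y >= 0.

So the dual LP is:
  minimize  11y1 + 8y2 + 36y3
  subject to:
    y1 + 4y3 >= 3
    y2 + 4y3 >= 3
    y1, y2, y3 >= 0

Solving the primal: x* = (9, 0).
  primal value c^T x* = 27.
Solving the dual: y* = (0, 0, 0.75).
  dual value b^T y* = 27.
Strong duality: c^T x* = b^T y*. Confirmed.

27


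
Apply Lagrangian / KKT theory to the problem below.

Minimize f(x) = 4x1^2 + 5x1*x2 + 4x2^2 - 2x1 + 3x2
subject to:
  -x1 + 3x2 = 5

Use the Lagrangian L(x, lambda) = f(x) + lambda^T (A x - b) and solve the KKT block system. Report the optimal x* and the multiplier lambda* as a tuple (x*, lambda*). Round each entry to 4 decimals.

Form the Lagrangian:
  L(x, lambda) = (1/2) x^T Q x + c^T x + lambda^T (A x - b)
Stationarity (grad_x L = 0): Q x + c + A^T lambda = 0.
Primal feasibility: A x = b.

This gives the KKT block system:
  [ Q   A^T ] [ x     ]   [-c ]
  [ A    0  ] [ lambda ] = [ b ]

Solving the linear system:
  x*      = (-0.9636, 1.3455)
  lambda* = (-2.9818)
  f(x*)   = 10.4364

x* = (-0.9636, 1.3455), lambda* = (-2.9818)


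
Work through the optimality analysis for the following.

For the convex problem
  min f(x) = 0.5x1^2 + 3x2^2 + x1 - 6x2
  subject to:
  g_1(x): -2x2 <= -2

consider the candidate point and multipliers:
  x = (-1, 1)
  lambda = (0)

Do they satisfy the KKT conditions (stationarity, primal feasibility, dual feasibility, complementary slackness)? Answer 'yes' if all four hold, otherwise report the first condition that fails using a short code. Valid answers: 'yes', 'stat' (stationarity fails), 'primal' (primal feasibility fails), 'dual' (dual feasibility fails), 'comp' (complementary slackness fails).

Gradient of f: grad f(x) = Q x + c = (0, 0)
Constraint values g_i(x) = a_i^T x - b_i:
  g_1((-1, 1)) = 0
Stationarity residual: grad f(x) + sum_i lambda_i a_i = (0, 0)
  -> stationarity OK
Primal feasibility (all g_i <= 0): OK
Dual feasibility (all lambda_i >= 0): OK
Complementary slackness (lambda_i * g_i(x) = 0 for all i): OK

Verdict: yes, KKT holds.

yes


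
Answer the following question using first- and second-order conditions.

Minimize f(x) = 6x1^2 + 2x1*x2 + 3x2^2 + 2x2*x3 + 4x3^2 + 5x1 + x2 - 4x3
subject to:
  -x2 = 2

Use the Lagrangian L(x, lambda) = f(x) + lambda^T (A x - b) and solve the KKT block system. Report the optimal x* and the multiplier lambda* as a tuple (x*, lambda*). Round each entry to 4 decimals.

Form the Lagrangian:
  L(x, lambda) = (1/2) x^T Q x + c^T x + lambda^T (A x - b)
Stationarity (grad_x L = 0): Q x + c + A^T lambda = 0.
Primal feasibility: A x = b.

This gives the KKT block system:
  [ Q   A^T ] [ x     ]   [-c ]
  [ A    0  ] [ lambda ] = [ b ]

Solving the linear system:
  x*      = (-0.0833, -2, 1)
  lambda* = (-9.1667)
  f(x*)   = 5.9583

x* = (-0.0833, -2, 1), lambda* = (-9.1667)


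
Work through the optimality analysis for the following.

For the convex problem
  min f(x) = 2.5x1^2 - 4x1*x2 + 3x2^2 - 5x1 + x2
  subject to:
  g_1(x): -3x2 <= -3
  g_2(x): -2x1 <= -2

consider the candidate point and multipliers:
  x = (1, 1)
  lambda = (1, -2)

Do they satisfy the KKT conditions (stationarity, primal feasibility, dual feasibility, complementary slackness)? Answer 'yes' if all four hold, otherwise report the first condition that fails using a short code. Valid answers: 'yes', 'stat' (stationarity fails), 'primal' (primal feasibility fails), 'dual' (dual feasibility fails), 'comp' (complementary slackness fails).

Gradient of f: grad f(x) = Q x + c = (-4, 3)
Constraint values g_i(x) = a_i^T x - b_i:
  g_1((1, 1)) = 0
  g_2((1, 1)) = 0
Stationarity residual: grad f(x) + sum_i lambda_i a_i = (0, 0)
  -> stationarity OK
Primal feasibility (all g_i <= 0): OK
Dual feasibility (all lambda_i >= 0): FAILS
Complementary slackness (lambda_i * g_i(x) = 0 for all i): OK

Verdict: the first failing condition is dual_feasibility -> dual.

dual


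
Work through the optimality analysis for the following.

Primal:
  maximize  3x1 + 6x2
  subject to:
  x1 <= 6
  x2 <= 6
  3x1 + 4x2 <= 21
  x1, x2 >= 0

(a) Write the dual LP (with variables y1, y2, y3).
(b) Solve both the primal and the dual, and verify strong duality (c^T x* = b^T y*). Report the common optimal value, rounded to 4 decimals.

The standard primal-dual pair for 'max c^T x s.t. A x <= b, x >= 0' is:
  Dual:  min b^T y  s.t.  A^T y >= c,  y >= 0.

So the dual LP is:
  minimize  6y1 + 6y2 + 21y3
  subject to:
    y1 + 3y3 >= 3
    y2 + 4y3 >= 6
    y1, y2, y3 >= 0

Solving the primal: x* = (0, 5.25).
  primal value c^T x* = 31.5.
Solving the dual: y* = (0, 0, 1.5).
  dual value b^T y* = 31.5.
Strong duality: c^T x* = b^T y*. Confirmed.

31.5


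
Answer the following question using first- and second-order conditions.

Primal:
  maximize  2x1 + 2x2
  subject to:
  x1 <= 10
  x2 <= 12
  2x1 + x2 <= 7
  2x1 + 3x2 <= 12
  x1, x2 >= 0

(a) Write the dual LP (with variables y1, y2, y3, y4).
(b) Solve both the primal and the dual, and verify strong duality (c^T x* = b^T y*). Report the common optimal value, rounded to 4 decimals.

The standard primal-dual pair for 'max c^T x s.t. A x <= b, x >= 0' is:
  Dual:  min b^T y  s.t.  A^T y >= c,  y >= 0.

So the dual LP is:
  minimize  10y1 + 12y2 + 7y3 + 12y4
  subject to:
    y1 + 2y3 + 2y4 >= 2
    y2 + y3 + 3y4 >= 2
    y1, y2, y3, y4 >= 0

Solving the primal: x* = (2.25, 2.5).
  primal value c^T x* = 9.5.
Solving the dual: y* = (0, 0, 0.5, 0.5).
  dual value b^T y* = 9.5.
Strong duality: c^T x* = b^T y*. Confirmed.

9.5


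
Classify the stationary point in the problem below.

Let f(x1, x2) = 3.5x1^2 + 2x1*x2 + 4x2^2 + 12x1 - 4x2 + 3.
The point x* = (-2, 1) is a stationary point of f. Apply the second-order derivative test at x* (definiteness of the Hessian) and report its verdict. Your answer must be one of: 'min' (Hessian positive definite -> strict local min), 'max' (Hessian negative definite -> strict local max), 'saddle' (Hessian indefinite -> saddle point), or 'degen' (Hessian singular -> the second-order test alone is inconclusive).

Compute the Hessian H = grad^2 f:
  H = [[7, 2], [2, 8]]
Verify stationarity: grad f(x*) = H x* + g = (0, 0).
Eigenvalues of H: 5.4384, 9.5616.
Both eigenvalues > 0, so H is positive definite -> x* is a strict local min.

min


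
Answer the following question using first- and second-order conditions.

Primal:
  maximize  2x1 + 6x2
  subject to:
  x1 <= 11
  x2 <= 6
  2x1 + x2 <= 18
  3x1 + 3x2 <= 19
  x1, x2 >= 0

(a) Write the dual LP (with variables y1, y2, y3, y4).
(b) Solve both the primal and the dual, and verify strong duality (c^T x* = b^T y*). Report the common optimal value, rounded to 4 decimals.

The standard primal-dual pair for 'max c^T x s.t. A x <= b, x >= 0' is:
  Dual:  min b^T y  s.t.  A^T y >= c,  y >= 0.

So the dual LP is:
  minimize  11y1 + 6y2 + 18y3 + 19y4
  subject to:
    y1 + 2y3 + 3y4 >= 2
    y2 + y3 + 3y4 >= 6
    y1, y2, y3, y4 >= 0

Solving the primal: x* = (0.3333, 6).
  primal value c^T x* = 36.6667.
Solving the dual: y* = (0, 4, 0, 0.6667).
  dual value b^T y* = 36.6667.
Strong duality: c^T x* = b^T y*. Confirmed.

36.6667


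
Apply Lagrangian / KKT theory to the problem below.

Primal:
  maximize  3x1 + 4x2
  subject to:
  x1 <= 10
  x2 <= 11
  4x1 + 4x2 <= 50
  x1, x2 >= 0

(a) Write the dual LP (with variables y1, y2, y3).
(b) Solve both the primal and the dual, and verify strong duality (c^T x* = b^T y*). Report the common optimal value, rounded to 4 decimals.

The standard primal-dual pair for 'max c^T x s.t. A x <= b, x >= 0' is:
  Dual:  min b^T y  s.t.  A^T y >= c,  y >= 0.

So the dual LP is:
  minimize  10y1 + 11y2 + 50y3
  subject to:
    y1 + 4y3 >= 3
    y2 + 4y3 >= 4
    y1, y2, y3 >= 0

Solving the primal: x* = (1.5, 11).
  primal value c^T x* = 48.5.
Solving the dual: y* = (0, 1, 0.75).
  dual value b^T y* = 48.5.
Strong duality: c^T x* = b^T y*. Confirmed.

48.5


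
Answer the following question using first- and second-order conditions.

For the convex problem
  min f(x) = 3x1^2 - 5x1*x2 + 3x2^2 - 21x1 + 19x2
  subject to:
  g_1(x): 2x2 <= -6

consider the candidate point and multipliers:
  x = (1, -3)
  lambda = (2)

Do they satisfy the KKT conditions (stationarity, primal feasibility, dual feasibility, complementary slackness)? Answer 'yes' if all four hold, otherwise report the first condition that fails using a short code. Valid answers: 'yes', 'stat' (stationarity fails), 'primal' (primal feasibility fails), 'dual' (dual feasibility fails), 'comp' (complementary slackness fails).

Gradient of f: grad f(x) = Q x + c = (0, -4)
Constraint values g_i(x) = a_i^T x - b_i:
  g_1((1, -3)) = 0
Stationarity residual: grad f(x) + sum_i lambda_i a_i = (0, 0)
  -> stationarity OK
Primal feasibility (all g_i <= 0): OK
Dual feasibility (all lambda_i >= 0): OK
Complementary slackness (lambda_i * g_i(x) = 0 for all i): OK

Verdict: yes, KKT holds.

yes


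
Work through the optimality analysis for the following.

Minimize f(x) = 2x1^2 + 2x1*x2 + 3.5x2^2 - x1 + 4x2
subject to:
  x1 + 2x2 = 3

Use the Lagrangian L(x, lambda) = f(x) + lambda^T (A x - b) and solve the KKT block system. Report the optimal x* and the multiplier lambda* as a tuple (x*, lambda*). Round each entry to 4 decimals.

Form the Lagrangian:
  L(x, lambda) = (1/2) x^T Q x + c^T x + lambda^T (A x - b)
Stationarity (grad_x L = 0): Q x + c + A^T lambda = 0.
Primal feasibility: A x = b.

This gives the KKT block system:
  [ Q   A^T ] [ x     ]   [-c ]
  [ A    0  ] [ lambda ] = [ b ]

Solving the linear system:
  x*      = (1.4, 0.8)
  lambda* = (-6.2)
  f(x*)   = 10.2

x* = (1.4, 0.8), lambda* = (-6.2)


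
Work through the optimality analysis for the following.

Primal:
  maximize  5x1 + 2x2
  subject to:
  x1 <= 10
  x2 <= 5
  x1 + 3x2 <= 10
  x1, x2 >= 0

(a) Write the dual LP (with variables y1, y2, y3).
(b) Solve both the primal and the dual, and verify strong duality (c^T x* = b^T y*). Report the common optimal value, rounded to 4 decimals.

The standard primal-dual pair for 'max c^T x s.t. A x <= b, x >= 0' is:
  Dual:  min b^T y  s.t.  A^T y >= c,  y >= 0.

So the dual LP is:
  minimize  10y1 + 5y2 + 10y3
  subject to:
    y1 + y3 >= 5
    y2 + 3y3 >= 2
    y1, y2, y3 >= 0

Solving the primal: x* = (10, 0).
  primal value c^T x* = 50.
Solving the dual: y* = (4.3333, 0, 0.6667).
  dual value b^T y* = 50.
Strong duality: c^T x* = b^T y*. Confirmed.

50


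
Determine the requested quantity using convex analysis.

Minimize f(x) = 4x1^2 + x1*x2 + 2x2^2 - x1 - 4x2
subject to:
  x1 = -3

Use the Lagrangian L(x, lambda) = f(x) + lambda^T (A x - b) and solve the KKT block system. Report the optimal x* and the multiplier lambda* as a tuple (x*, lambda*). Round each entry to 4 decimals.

Form the Lagrangian:
  L(x, lambda) = (1/2) x^T Q x + c^T x + lambda^T (A x - b)
Stationarity (grad_x L = 0): Q x + c + A^T lambda = 0.
Primal feasibility: A x = b.

This gives the KKT block system:
  [ Q   A^T ] [ x     ]   [-c ]
  [ A    0  ] [ lambda ] = [ b ]

Solving the linear system:
  x*      = (-3, 1.75)
  lambda* = (23.25)
  f(x*)   = 32.875

x* = (-3, 1.75), lambda* = (23.25)


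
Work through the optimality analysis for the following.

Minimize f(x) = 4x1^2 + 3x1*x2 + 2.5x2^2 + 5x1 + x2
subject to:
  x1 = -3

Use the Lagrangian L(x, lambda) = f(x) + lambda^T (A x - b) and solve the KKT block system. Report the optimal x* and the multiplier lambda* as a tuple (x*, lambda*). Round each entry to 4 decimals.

Form the Lagrangian:
  L(x, lambda) = (1/2) x^T Q x + c^T x + lambda^T (A x - b)
Stationarity (grad_x L = 0): Q x + c + A^T lambda = 0.
Primal feasibility: A x = b.

This gives the KKT block system:
  [ Q   A^T ] [ x     ]   [-c ]
  [ A    0  ] [ lambda ] = [ b ]

Solving the linear system:
  x*      = (-3, 1.6)
  lambda* = (14.2)
  f(x*)   = 14.6

x* = (-3, 1.6), lambda* = (14.2)


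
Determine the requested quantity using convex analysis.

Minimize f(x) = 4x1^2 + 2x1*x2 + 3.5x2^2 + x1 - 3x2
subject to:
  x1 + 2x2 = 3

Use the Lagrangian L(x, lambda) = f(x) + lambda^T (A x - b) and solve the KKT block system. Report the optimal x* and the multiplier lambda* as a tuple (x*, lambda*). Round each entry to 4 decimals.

Form the Lagrangian:
  L(x, lambda) = (1/2) x^T Q x + c^T x + lambda^T (A x - b)
Stationarity (grad_x L = 0): Q x + c + A^T lambda = 0.
Primal feasibility: A x = b.

This gives the KKT block system:
  [ Q   A^T ] [ x     ]   [-c ]
  [ A    0  ] [ lambda ] = [ b ]

Solving the linear system:
  x*      = (-0.0323, 1.5161)
  lambda* = (-3.7742)
  f(x*)   = 3.371

x* = (-0.0323, 1.5161), lambda* = (-3.7742)


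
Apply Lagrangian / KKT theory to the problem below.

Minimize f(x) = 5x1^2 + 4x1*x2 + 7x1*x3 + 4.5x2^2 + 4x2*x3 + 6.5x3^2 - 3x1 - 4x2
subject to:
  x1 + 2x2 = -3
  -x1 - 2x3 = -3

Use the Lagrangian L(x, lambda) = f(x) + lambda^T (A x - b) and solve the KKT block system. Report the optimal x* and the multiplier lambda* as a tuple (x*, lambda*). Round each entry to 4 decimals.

Form the Lagrangian:
  L(x, lambda) = (1/2) x^T Q x + c^T x + lambda^T (A x - b)
Stationarity (grad_x L = 0): Q x + c + A^T lambda = 0.
Primal feasibility: A x = b.

This gives the KKT block system:
  [ Q   A^T ] [ x     ]   [-c ]
  [ A    0  ] [ lambda ] = [ b ]

Solving the linear system:
  x*      = (-0.0769, -1.4615, 1.5385)
  lambda* = (5.6538, 6.8077)
  f(x*)   = 21.7308

x* = (-0.0769, -1.4615, 1.5385), lambda* = (5.6538, 6.8077)


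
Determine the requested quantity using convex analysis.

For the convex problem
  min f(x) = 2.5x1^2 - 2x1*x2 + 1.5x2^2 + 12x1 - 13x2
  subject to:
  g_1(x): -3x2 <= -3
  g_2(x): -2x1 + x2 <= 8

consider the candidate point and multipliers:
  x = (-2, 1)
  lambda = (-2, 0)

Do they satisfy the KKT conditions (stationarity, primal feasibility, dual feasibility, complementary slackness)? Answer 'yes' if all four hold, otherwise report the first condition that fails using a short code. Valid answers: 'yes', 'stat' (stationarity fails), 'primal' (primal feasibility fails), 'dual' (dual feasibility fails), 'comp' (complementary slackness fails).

Gradient of f: grad f(x) = Q x + c = (0, -6)
Constraint values g_i(x) = a_i^T x - b_i:
  g_1((-2, 1)) = 0
  g_2((-2, 1)) = -3
Stationarity residual: grad f(x) + sum_i lambda_i a_i = (0, 0)
  -> stationarity OK
Primal feasibility (all g_i <= 0): OK
Dual feasibility (all lambda_i >= 0): FAILS
Complementary slackness (lambda_i * g_i(x) = 0 for all i): OK

Verdict: the first failing condition is dual_feasibility -> dual.

dual


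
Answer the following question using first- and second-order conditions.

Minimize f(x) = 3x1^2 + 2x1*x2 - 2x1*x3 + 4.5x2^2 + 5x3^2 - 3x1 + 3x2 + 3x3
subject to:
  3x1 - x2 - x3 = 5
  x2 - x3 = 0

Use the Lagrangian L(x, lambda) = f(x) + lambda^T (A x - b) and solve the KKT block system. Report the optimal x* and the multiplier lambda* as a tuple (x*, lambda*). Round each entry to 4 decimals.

Form the Lagrangian:
  L(x, lambda) = (1/2) x^T Q x + c^T x + lambda^T (A x - b)
Stationarity (grad_x L = 0): Q x + c + A^T lambda = 0.
Primal feasibility: A x = b.

This gives the KKT block system:
  [ Q   A^T ] [ x     ]   [-c ]
  [ A    0  ] [ lambda ] = [ b ]

Solving the linear system:
  x*      = (1.3385, -0.4923, -0.4923)
  lambda* = (-1.6769, -2.9231)
  f(x*)   = 0.7077

x* = (1.3385, -0.4923, -0.4923), lambda* = (-1.6769, -2.9231)


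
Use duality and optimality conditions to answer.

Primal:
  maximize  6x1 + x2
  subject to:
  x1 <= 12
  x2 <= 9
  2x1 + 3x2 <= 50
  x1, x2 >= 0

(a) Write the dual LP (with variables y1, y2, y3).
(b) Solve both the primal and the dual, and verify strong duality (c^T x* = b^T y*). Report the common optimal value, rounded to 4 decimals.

The standard primal-dual pair for 'max c^T x s.t. A x <= b, x >= 0' is:
  Dual:  min b^T y  s.t.  A^T y >= c,  y >= 0.

So the dual LP is:
  minimize  12y1 + 9y2 + 50y3
  subject to:
    y1 + 2y3 >= 6
    y2 + 3y3 >= 1
    y1, y2, y3 >= 0

Solving the primal: x* = (12, 8.6667).
  primal value c^T x* = 80.6667.
Solving the dual: y* = (5.3333, 0, 0.3333).
  dual value b^T y* = 80.6667.
Strong duality: c^T x* = b^T y*. Confirmed.

80.6667


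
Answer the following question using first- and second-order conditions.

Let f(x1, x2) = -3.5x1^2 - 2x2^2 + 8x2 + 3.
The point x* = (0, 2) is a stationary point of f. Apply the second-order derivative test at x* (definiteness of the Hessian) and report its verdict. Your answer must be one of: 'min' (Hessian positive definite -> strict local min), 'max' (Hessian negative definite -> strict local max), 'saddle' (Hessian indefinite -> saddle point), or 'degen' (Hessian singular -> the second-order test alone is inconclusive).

Compute the Hessian H = grad^2 f:
  H = [[-7, 0], [0, -4]]
Verify stationarity: grad f(x*) = H x* + g = (0, 0).
Eigenvalues of H: -7, -4.
Both eigenvalues < 0, so H is negative definite -> x* is a strict local max.

max


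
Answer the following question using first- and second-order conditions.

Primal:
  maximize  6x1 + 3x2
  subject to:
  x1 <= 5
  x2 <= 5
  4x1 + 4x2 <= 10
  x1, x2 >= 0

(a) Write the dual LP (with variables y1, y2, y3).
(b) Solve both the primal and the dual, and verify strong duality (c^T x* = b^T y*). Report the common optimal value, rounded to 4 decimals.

The standard primal-dual pair for 'max c^T x s.t. A x <= b, x >= 0' is:
  Dual:  min b^T y  s.t.  A^T y >= c,  y >= 0.

So the dual LP is:
  minimize  5y1 + 5y2 + 10y3
  subject to:
    y1 + 4y3 >= 6
    y2 + 4y3 >= 3
    y1, y2, y3 >= 0

Solving the primal: x* = (2.5, 0).
  primal value c^T x* = 15.
Solving the dual: y* = (0, 0, 1.5).
  dual value b^T y* = 15.
Strong duality: c^T x* = b^T y*. Confirmed.

15


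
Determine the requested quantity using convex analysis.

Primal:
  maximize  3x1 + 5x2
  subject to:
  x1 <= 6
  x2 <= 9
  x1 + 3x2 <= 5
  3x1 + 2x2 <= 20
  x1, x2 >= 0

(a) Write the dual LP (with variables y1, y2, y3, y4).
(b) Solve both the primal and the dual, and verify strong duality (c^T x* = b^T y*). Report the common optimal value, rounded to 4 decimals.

The standard primal-dual pair for 'max c^T x s.t. A x <= b, x >= 0' is:
  Dual:  min b^T y  s.t.  A^T y >= c,  y >= 0.

So the dual LP is:
  minimize  6y1 + 9y2 + 5y3 + 20y4
  subject to:
    y1 + y3 + 3y4 >= 3
    y2 + 3y3 + 2y4 >= 5
    y1, y2, y3, y4 >= 0

Solving the primal: x* = (5, 0).
  primal value c^T x* = 15.
Solving the dual: y* = (0, 0, 3, 0).
  dual value b^T y* = 15.
Strong duality: c^T x* = b^T y*. Confirmed.

15


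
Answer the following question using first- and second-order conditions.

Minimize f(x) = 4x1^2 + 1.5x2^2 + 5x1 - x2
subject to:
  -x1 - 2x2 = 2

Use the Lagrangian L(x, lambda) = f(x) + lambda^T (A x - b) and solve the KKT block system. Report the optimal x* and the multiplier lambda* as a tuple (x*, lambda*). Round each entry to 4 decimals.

Form the Lagrangian:
  L(x, lambda) = (1/2) x^T Q x + c^T x + lambda^T (A x - b)
Stationarity (grad_x L = 0): Q x + c + A^T lambda = 0.
Primal feasibility: A x = b.

This gives the KKT block system:
  [ Q   A^T ] [ x     ]   [-c ]
  [ A    0  ] [ lambda ] = [ b ]

Solving the linear system:
  x*      = (-0.8, -0.6)
  lambda* = (-1.4)
  f(x*)   = -0.3

x* = (-0.8, -0.6), lambda* = (-1.4)


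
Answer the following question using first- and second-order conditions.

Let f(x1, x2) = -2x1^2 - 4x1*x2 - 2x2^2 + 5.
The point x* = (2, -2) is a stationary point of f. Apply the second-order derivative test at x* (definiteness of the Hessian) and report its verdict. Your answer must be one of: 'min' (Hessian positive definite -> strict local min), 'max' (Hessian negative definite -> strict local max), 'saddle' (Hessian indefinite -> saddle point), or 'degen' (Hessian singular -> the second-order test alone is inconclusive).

Compute the Hessian H = grad^2 f:
  H = [[-4, -4], [-4, -4]]
Verify stationarity: grad f(x*) = H x* + g = (0, 0).
Eigenvalues of H: -8, 0.
H has a zero eigenvalue (singular; negative semidefinite but not definite), so H is neither positive definite, negative definite, nor indefinite. The second-order test alone is inconclusive -> degen.
(Indeed, f is constant along the null direction of H through x*, so x* is not a strict local extremum.)

degen


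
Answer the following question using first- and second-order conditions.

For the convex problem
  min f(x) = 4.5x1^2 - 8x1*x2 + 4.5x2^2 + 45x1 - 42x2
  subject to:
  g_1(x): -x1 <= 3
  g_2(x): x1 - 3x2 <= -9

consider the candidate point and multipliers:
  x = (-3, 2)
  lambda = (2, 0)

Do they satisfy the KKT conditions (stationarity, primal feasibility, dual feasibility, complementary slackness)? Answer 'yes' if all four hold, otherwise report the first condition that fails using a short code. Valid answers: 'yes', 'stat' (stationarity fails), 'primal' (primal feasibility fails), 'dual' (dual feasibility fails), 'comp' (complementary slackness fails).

Gradient of f: grad f(x) = Q x + c = (2, 0)
Constraint values g_i(x) = a_i^T x - b_i:
  g_1((-3, 2)) = 0
  g_2((-3, 2)) = 0
Stationarity residual: grad f(x) + sum_i lambda_i a_i = (0, 0)
  -> stationarity OK
Primal feasibility (all g_i <= 0): OK
Dual feasibility (all lambda_i >= 0): OK
Complementary slackness (lambda_i * g_i(x) = 0 for all i): OK

Verdict: yes, KKT holds.

yes


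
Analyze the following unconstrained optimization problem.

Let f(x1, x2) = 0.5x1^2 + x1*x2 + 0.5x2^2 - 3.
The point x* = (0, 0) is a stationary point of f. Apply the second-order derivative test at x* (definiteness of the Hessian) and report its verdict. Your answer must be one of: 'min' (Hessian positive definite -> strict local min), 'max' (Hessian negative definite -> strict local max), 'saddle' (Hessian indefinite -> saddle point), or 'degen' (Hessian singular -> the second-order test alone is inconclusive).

Compute the Hessian H = grad^2 f:
  H = [[1, 1], [1, 1]]
Verify stationarity: grad f(x*) = H x* + g = (0, 0).
Eigenvalues of H: 0, 2.
H has a zero eigenvalue (singular; positive semidefinite but not definite), so H is neither positive definite, negative definite, nor indefinite. The second-order test alone is inconclusive -> degen.
(Indeed, f is constant along the null direction of H through x*, so x* is not a strict local extremum.)

degen


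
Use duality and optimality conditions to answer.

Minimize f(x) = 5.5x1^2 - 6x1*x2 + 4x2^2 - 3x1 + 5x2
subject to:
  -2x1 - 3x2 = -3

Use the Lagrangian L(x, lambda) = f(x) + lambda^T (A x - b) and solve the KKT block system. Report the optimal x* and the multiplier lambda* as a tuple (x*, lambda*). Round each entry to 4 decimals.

Form the Lagrangian:
  L(x, lambda) = (1/2) x^T Q x + c^T x + lambda^T (A x - b)
Stationarity (grad_x L = 0): Q x + c + A^T lambda = 0.
Primal feasibility: A x = b.

This gives the KKT block system:
  [ Q   A^T ] [ x     ]   [-c ]
  [ A    0  ] [ lambda ] = [ b ]

Solving the linear system:
  x*      = (0.7833, 0.4778)
  lambda* = (1.3744)
  f(x*)   = 2.0813

x* = (0.7833, 0.4778), lambda* = (1.3744)


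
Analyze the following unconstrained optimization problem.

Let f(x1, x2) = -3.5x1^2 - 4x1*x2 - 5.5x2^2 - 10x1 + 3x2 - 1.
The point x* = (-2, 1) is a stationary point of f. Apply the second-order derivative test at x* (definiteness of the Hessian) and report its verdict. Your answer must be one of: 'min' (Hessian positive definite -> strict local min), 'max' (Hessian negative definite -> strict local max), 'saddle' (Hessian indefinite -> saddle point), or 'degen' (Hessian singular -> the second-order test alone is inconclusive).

Compute the Hessian H = grad^2 f:
  H = [[-7, -4], [-4, -11]]
Verify stationarity: grad f(x*) = H x* + g = (0, 0).
Eigenvalues of H: -13.4721, -4.5279.
Both eigenvalues < 0, so H is negative definite -> x* is a strict local max.

max


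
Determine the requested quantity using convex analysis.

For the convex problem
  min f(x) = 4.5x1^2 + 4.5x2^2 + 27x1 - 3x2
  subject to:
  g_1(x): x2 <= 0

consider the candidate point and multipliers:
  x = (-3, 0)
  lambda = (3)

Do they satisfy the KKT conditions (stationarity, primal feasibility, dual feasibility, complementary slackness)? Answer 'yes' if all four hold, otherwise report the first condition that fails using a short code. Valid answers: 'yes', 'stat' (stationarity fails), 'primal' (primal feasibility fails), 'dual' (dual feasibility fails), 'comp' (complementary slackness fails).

Gradient of f: grad f(x) = Q x + c = (0, -3)
Constraint values g_i(x) = a_i^T x - b_i:
  g_1((-3, 0)) = 0
Stationarity residual: grad f(x) + sum_i lambda_i a_i = (0, 0)
  -> stationarity OK
Primal feasibility (all g_i <= 0): OK
Dual feasibility (all lambda_i >= 0): OK
Complementary slackness (lambda_i * g_i(x) = 0 for all i): OK

Verdict: yes, KKT holds.

yes


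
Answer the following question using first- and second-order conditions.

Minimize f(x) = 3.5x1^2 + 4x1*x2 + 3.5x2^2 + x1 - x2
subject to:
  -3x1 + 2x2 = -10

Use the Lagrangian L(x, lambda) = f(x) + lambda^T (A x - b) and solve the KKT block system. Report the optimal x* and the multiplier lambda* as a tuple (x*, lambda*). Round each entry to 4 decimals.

Form the Lagrangian:
  L(x, lambda) = (1/2) x^T Q x + c^T x + lambda^T (A x - b)
Stationarity (grad_x L = 0): Q x + c + A^T lambda = 0.
Primal feasibility: A x = b.

This gives the KKT block system:
  [ Q   A^T ] [ x     ]   [-c ]
  [ A    0  ] [ lambda ] = [ b ]

Solving the linear system:
  x*      = (2.1007, -1.8489)
  lambda* = (2.7698)
  f(x*)   = 15.8237

x* = (2.1007, -1.8489), lambda* = (2.7698)


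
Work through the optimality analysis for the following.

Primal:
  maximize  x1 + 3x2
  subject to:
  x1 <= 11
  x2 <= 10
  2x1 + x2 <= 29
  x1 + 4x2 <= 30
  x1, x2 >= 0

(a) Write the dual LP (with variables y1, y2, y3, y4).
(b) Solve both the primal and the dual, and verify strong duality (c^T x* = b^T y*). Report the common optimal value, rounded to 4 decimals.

The standard primal-dual pair for 'max c^T x s.t. A x <= b, x >= 0' is:
  Dual:  min b^T y  s.t.  A^T y >= c,  y >= 0.

So the dual LP is:
  minimize  11y1 + 10y2 + 29y3 + 30y4
  subject to:
    y1 + 2y3 + y4 >= 1
    y2 + y3 + 4y4 >= 3
    y1, y2, y3, y4 >= 0

Solving the primal: x* = (11, 4.75).
  primal value c^T x* = 25.25.
Solving the dual: y* = (0.25, 0, 0, 0.75).
  dual value b^T y* = 25.25.
Strong duality: c^T x* = b^T y*. Confirmed.

25.25


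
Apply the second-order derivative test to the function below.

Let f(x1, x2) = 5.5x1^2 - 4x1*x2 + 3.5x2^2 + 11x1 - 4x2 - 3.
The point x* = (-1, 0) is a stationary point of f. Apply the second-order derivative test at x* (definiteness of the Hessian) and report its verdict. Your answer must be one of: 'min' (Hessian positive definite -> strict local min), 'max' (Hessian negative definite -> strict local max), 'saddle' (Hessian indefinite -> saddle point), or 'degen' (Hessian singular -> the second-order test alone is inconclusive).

Compute the Hessian H = grad^2 f:
  H = [[11, -4], [-4, 7]]
Verify stationarity: grad f(x*) = H x* + g = (0, 0).
Eigenvalues of H: 4.5279, 13.4721.
Both eigenvalues > 0, so H is positive definite -> x* is a strict local min.

min


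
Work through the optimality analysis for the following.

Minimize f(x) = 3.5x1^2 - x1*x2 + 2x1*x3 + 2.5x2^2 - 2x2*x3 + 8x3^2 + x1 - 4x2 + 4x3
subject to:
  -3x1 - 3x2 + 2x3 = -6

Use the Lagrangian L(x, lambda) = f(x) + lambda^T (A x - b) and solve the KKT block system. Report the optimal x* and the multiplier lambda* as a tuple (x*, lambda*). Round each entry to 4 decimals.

Form the Lagrangian:
  L(x, lambda) = (1/2) x^T Q x + c^T x + lambda^T (A x - b)
Stationarity (grad_x L = 0): Q x + c + A^T lambda = 0.
Primal feasibility: A x = b.

This gives the KKT block system:
  [ Q   A^T ] [ x     ]   [-c ]
  [ A    0  ] [ lambda ] = [ b ]

Solving the linear system:
  x*      = (0.5, 1.3286, -0.2571)
  lambda* = (0.8857)
  f(x*)   = -0.2643

x* = (0.5, 1.3286, -0.2571), lambda* = (0.8857)


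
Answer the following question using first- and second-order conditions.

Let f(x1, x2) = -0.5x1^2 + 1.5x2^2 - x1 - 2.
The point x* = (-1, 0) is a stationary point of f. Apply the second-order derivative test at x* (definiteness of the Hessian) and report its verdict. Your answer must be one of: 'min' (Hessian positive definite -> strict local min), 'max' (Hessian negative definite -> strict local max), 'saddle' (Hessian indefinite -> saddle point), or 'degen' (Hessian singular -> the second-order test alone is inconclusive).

Compute the Hessian H = grad^2 f:
  H = [[-1, 0], [0, 3]]
Verify stationarity: grad f(x*) = H x* + g = (0, 0).
Eigenvalues of H: -1, 3.
Eigenvalues have mixed signs, so H is indefinite -> x* is a saddle point.

saddle


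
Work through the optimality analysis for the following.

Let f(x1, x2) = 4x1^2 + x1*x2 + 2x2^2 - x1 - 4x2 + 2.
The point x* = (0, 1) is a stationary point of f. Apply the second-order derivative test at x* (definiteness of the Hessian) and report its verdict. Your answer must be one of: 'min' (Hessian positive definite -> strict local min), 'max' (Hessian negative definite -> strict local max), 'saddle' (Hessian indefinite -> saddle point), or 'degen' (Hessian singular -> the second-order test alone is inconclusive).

Compute the Hessian H = grad^2 f:
  H = [[8, 1], [1, 4]]
Verify stationarity: grad f(x*) = H x* + g = (0, 0).
Eigenvalues of H: 3.7639, 8.2361.
Both eigenvalues > 0, so H is positive definite -> x* is a strict local min.

min


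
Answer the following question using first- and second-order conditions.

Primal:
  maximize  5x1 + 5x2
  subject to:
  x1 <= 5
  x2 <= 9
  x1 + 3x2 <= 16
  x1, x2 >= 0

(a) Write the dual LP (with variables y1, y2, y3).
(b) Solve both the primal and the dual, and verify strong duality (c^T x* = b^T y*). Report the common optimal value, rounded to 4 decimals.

The standard primal-dual pair for 'max c^T x s.t. A x <= b, x >= 0' is:
  Dual:  min b^T y  s.t.  A^T y >= c,  y >= 0.

So the dual LP is:
  minimize  5y1 + 9y2 + 16y3
  subject to:
    y1 + y3 >= 5
    y2 + 3y3 >= 5
    y1, y2, y3 >= 0

Solving the primal: x* = (5, 3.6667).
  primal value c^T x* = 43.3333.
Solving the dual: y* = (3.3333, 0, 1.6667).
  dual value b^T y* = 43.3333.
Strong duality: c^T x* = b^T y*. Confirmed.

43.3333


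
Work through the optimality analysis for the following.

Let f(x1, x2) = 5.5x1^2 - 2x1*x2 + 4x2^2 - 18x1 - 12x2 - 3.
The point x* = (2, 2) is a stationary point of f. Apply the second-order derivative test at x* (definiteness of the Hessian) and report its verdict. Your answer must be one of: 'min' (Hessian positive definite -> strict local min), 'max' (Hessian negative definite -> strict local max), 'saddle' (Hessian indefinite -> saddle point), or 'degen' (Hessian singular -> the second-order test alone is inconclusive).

Compute the Hessian H = grad^2 f:
  H = [[11, -2], [-2, 8]]
Verify stationarity: grad f(x*) = H x* + g = (0, 0).
Eigenvalues of H: 7, 12.
Both eigenvalues > 0, so H is positive definite -> x* is a strict local min.

min


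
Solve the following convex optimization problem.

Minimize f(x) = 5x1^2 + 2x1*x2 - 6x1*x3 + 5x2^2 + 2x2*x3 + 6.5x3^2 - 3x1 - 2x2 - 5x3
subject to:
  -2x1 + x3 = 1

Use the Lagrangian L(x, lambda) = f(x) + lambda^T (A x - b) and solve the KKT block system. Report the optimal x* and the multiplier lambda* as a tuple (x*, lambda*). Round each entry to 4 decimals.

Form the Lagrangian:
  L(x, lambda) = (1/2) x^T Q x + c^T x + lambda^T (A x - b)
Stationarity (grad_x L = 0): Q x + c + A^T lambda = 0.
Primal feasibility: A x = b.

This gives the KKT block system:
  [ Q   A^T ] [ x     ]   [-c ]
  [ A    0  ] [ lambda ] = [ b ]

Solving the linear system:
  x*      = (-0.2035, 0.1221, 0.593)
  lambda* = (-4.1744)
  f(x*)   = 0.7878

x* = (-0.2035, 0.1221, 0.593), lambda* = (-4.1744)


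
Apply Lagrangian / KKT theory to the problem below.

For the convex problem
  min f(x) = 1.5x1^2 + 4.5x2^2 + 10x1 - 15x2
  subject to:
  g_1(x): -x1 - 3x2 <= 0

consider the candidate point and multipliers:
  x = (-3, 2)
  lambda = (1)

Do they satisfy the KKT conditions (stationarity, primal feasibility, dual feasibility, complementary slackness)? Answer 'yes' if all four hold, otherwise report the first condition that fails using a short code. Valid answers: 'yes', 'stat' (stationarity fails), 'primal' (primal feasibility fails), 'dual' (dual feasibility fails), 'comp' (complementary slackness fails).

Gradient of f: grad f(x) = Q x + c = (1, 3)
Constraint values g_i(x) = a_i^T x - b_i:
  g_1((-3, 2)) = -3
Stationarity residual: grad f(x) + sum_i lambda_i a_i = (0, 0)
  -> stationarity OK
Primal feasibility (all g_i <= 0): OK
Dual feasibility (all lambda_i >= 0): OK
Complementary slackness (lambda_i * g_i(x) = 0 for all i): FAILS

Verdict: the first failing condition is complementary_slackness -> comp.

comp
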